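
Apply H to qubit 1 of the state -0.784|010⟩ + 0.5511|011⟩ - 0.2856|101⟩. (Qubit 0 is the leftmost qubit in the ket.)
-0.5544|000⟩ + 0.3897|001⟩ + 0.5544|010⟩ - 0.3897|011⟩ - 0.2019|101⟩ - 0.2019|111⟩

H on qubit 1 mixes each pair of kets that differ only in qubit 1: amplitudes (a, b) of (|…0…⟩, |…1…⟩) become ((a + b)/√2, (a − b)/√2). Kets absent from the input have amplitude 0.
(|000⟩, |010⟩): (a, b) = (0, -0.784) → (-0.5544, 0.5544)
(|001⟩, |011⟩): (a, b) = (0, 0.5511) → (0.3897, -0.3897)
(|101⟩, |111⟩): (a, b) = (-0.2856, 0) → (-0.2019, -0.2019)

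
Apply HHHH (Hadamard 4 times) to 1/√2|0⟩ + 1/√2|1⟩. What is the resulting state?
1/√2|0⟩ + 1/√2|1⟩

H² = I, so an even number of Hadamards cancels: H^4 = I and the state is unchanged.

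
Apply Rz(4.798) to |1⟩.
(-0.7367 + 0.6762i)|1⟩

Rz(4.798) = [[e^(−iθ/2), 0], [0, e^(iθ/2)]] with e^(±iθ/2) = cos(θ/2) ± i·sin(θ/2); θ = 4.798, cos(θ/2) ≈ -0.736718, sin(θ/2) ≈ 0.6762.
With a = amp(|0⟩) = 0 and b = amp(|1⟩) = 1:
new amp(|0⟩) = (-0.736718 - 0.6762i)·a = 0
new amp(|1⟩) = (-0.736718 + 0.6762i)·b = (-0.7367 + 0.6762i)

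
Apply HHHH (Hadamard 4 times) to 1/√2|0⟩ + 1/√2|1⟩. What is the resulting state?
1/√2|0⟩ + 1/√2|1⟩

H² = I, so an even number of Hadamards cancels: H^4 = I and the state is unchanged.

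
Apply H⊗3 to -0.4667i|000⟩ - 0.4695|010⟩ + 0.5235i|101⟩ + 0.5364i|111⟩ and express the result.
(-0.166 + 0.2097i)|000⟩ + (-0.166 - 0.5397i)|001⟩ + (0.166 - 0.1696i)|010⟩ + (0.166 - 0.1604i)|011⟩ + (-0.166 - 0.5397i)|100⟩ + (-0.166 + 0.2097i)|101⟩ + (0.166 - 0.1604i)|110⟩ + (0.166 - 0.1696i)|111⟩

H⊗3 gives amp(|y⟩) = (1/2√2) Σ_x (−1)^(x·y) amp(|x⟩), where x·y is the number of positions in which both x and y have a 1.
|000⟩: (-0.4667i - 0.4695 + 0.5235i + 0.5364i)/(2√2) = (-0.166 + 0.2097i)
|001⟩: (-0.4667i - 0.4695 - 0.5235i - 0.5364i)/(2√2) = (-0.166 - 0.5397i)
|010⟩: (-0.4667i + 0.4695 + 0.5235i - 0.5364i)/(2√2) = (0.166 - 0.1696i)
|011⟩: (-0.4667i + 0.4695 - 0.5235i + 0.5364i)/(2√2) = (0.166 - 0.1604i)
|100⟩: (-0.4667i - 0.4695 - 0.5235i - 0.5364i)/(2√2) = (-0.166 - 0.5397i)
|101⟩: (-0.4667i - 0.4695 + 0.5235i + 0.5364i)/(2√2) = (-0.166 + 0.2097i)
|110⟩: (-0.4667i + 0.4695 - 0.5235i + 0.5364i)/(2√2) = (0.166 - 0.1604i)
|111⟩: (-0.4667i + 0.4695 + 0.5235i - 0.5364i)/(2√2) = (0.166 - 0.1696i)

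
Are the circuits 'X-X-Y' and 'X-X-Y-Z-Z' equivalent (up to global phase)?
Yes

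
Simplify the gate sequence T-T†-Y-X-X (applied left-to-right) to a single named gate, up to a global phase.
Y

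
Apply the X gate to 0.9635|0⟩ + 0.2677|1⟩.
0.2677|0⟩ + 0.9635|1⟩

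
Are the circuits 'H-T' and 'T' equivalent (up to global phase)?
No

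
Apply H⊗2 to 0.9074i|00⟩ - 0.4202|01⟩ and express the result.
(-0.2101 + 0.4537i)|00⟩ + (0.2101 + 0.4537i)|01⟩ + (-0.2101 + 0.4537i)|10⟩ + (0.2101 + 0.4537i)|11⟩

H⊗2 gives amp(|y⟩) = (1/2) Σ_x (−1)^(x·y) amp(|x⟩), where x·y is the number of positions in which both x and y have a 1.
|00⟩: (0.9074i - 0.4202)/2 = (-0.2101 + 0.4537i)
|01⟩: (0.9074i + 0.4202)/2 = (0.2101 + 0.4537i)
|10⟩: (0.9074i - 0.4202)/2 = (-0.2101 + 0.4537i)
|11⟩: (0.9074i + 0.4202)/2 = (0.2101 + 0.4537i)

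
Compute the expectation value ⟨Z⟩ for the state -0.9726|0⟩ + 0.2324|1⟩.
0.8919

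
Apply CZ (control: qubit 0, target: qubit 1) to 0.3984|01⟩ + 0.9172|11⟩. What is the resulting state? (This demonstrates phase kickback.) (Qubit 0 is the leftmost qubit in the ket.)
0.3984|01⟩ - 0.9172|11⟩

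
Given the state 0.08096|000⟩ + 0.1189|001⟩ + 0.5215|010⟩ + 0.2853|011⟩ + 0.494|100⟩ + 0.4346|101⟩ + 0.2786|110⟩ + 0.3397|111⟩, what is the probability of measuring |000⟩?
0.006555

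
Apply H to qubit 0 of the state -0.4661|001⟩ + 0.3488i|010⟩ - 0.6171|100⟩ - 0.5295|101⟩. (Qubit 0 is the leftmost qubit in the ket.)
-0.4364|000⟩ - 0.704|001⟩ + 0.2466i|010⟩ + 0.4364|100⟩ + 0.04483|101⟩ + 0.2466i|110⟩

H on qubit 0 mixes each pair of kets that differ only in qubit 0: amplitudes (a, b) of (|…0…⟩, |…1…⟩) become ((a + b)/√2, (a − b)/√2). Kets absent from the input have amplitude 0.
(|000⟩, |100⟩): (a, b) = (0, -0.6171) → (-0.4364, 0.4364)
(|001⟩, |101⟩): (a, b) = (-0.4661, -0.5295) → (-0.704, 0.04483)
(|010⟩, |110⟩): (a, b) = (0.3488i, 0) → (0.2466i, 0.2466i)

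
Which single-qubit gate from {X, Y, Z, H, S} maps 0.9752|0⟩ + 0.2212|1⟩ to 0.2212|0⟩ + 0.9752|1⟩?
X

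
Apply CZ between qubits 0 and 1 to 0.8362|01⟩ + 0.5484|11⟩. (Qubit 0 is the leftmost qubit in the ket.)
0.8362|01⟩ - 0.5484|11⟩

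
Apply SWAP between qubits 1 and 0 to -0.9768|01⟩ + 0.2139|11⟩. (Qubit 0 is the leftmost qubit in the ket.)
-0.9768|10⟩ + 0.2139|11⟩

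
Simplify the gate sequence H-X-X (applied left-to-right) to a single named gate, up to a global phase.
H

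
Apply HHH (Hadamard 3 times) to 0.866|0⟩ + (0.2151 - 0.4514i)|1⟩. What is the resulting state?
(0.7645 - 0.3192i)|0⟩ + (0.4603 + 0.3192i)|1⟩

H² = I, so H^3 = H: a single Hadamard. With (a, b) = (0.866, (0.2151 - 0.4514i)), H gives ((a + b)/√2, (a − b)/√2) = ((0.7645 - 0.3192i), (0.4603 + 0.3192i)).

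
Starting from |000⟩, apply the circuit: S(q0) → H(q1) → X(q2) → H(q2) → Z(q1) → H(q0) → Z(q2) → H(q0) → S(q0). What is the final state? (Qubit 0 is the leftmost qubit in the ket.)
1/2|000⟩ + 1/2|001⟩ - 1/2|010⟩ - 1/2|011⟩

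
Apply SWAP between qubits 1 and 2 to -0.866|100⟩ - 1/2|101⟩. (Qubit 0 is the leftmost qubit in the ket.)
-0.866|100⟩ - 1/2|110⟩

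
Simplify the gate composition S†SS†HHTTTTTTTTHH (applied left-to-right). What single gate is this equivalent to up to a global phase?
S†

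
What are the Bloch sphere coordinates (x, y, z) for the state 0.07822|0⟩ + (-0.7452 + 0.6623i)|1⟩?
(-0.1166, 0.1036, -0.9878)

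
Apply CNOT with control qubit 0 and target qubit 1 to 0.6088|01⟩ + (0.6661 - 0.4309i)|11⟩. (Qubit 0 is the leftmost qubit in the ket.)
0.6088|01⟩ + (0.6661 - 0.4309i)|10⟩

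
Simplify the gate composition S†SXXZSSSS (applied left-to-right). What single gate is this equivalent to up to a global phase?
Z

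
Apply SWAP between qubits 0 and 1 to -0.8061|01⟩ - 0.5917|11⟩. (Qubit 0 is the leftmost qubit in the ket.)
-0.8061|10⟩ - 0.5917|11⟩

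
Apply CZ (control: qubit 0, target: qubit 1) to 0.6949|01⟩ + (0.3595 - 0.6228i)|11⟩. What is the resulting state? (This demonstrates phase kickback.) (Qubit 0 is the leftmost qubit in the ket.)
0.6949|01⟩ + (-0.3595 + 0.6228i)|11⟩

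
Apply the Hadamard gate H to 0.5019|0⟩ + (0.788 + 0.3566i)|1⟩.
(0.9121 + 0.2522i)|0⟩ + (-0.2023 - 0.2522i)|1⟩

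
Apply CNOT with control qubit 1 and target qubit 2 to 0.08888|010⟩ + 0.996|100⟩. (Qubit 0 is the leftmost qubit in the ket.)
0.08888|011⟩ + 0.996|100⟩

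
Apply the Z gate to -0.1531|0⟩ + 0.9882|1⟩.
-0.1531|0⟩ - 0.9882|1⟩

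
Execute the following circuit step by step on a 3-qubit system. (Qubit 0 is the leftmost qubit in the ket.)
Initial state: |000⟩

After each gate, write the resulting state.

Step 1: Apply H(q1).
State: 1/√2|000⟩ + 1/√2|010⟩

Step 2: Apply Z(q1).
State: 1/√2|000⟩ - 1/√2|010⟩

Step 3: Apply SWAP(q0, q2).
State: 1/√2|000⟩ - 1/√2|010⟩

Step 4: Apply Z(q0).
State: 1/√2|000⟩ - 1/√2|010⟩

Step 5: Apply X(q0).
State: 1/√2|100⟩ - 1/√2|110⟩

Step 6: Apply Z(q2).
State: 1/√2|100⟩ - 1/√2|110⟩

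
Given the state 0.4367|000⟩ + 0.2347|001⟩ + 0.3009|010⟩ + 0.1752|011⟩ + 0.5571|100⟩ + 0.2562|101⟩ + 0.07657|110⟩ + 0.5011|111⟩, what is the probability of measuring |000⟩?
0.1907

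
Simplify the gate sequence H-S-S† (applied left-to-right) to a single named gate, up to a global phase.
H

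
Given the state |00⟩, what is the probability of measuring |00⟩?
1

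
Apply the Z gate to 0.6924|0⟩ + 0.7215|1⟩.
0.6924|0⟩ - 0.7215|1⟩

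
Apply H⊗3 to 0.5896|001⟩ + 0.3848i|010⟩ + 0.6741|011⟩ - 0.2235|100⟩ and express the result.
(0.3678 + 0.136i)|000⟩ + (-0.5258 + 0.136i)|001⟩ + (-0.1089 - 0.136i)|010⟩ + (-0.04914 - 0.136i)|011⟩ + (0.5258 + 0.136i)|100⟩ + (-0.3678 + 0.136i)|101⟩ + (0.04914 - 0.136i)|110⟩ + (0.1089 - 0.136i)|111⟩

H⊗3 gives amp(|y⟩) = (1/2√2) Σ_x (−1)^(x·y) amp(|x⟩), where x·y is the number of positions in which both x and y have a 1.
|000⟩: (0.5896 + 0.3848i + 0.6741 - 0.2235)/(2√2) = (0.3678 + 0.136i)
|001⟩: (-0.5896 + 0.3848i - 0.6741 - 0.2235)/(2√2) = (-0.5258 + 0.136i)
|010⟩: (0.5896 - 0.3848i - 0.6741 - 0.2235)/(2√2) = (-0.1089 - 0.136i)
|011⟩: (-0.5896 - 0.3848i + 0.6741 - 0.2235)/(2√2) = (-0.04914 - 0.136i)
|100⟩: (0.5896 + 0.3848i + 0.6741 + 0.2235)/(2√2) = (0.5258 + 0.136i)
|101⟩: (-0.5896 + 0.3848i - 0.6741 + 0.2235)/(2√2) = (-0.3678 + 0.136i)
|110⟩: (0.5896 - 0.3848i - 0.6741 + 0.2235)/(2√2) = (0.04914 - 0.136i)
|111⟩: (-0.5896 - 0.3848i + 0.6741 + 0.2235)/(2√2) = (0.1089 - 0.136i)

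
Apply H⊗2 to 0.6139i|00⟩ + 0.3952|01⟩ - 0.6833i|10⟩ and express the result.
(0.1976 - 0.0347i)|00⟩ + (-0.1976 - 0.0347i)|01⟩ + (0.1976 + 0.6486i)|10⟩ + (-0.1976 + 0.6486i)|11⟩

H⊗2 gives amp(|y⟩) = (1/2) Σ_x (−1)^(x·y) amp(|x⟩), where x·y is the number of positions in which both x and y have a 1.
|00⟩: (0.6139i + 0.3952 - 0.6833i)/2 = (0.1976 - 0.0347i)
|01⟩: (0.6139i - 0.3952 - 0.6833i)/2 = (-0.1976 - 0.0347i)
|10⟩: (0.6139i + 0.3952 + 0.6833i)/2 = (0.1976 + 0.6486i)
|11⟩: (0.6139i - 0.3952 + 0.6833i)/2 = (-0.1976 + 0.6486i)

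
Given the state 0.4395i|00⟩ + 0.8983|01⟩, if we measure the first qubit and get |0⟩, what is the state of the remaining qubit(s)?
0.4395i|0⟩ + 0.8983|1⟩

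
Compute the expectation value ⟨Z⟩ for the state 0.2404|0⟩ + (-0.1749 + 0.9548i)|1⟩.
-0.8844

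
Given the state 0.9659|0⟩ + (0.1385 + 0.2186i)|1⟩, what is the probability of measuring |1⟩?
0.06697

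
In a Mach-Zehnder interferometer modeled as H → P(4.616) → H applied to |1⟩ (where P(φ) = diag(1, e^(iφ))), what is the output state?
(0.5481 + 0.4977i)|0⟩ + (0.4519 - 0.4977i)|1⟩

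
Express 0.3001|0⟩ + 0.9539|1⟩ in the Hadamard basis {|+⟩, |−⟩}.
0.8867|+⟩ - 0.4623|−⟩

With |ψ⟩ = α|0⟩ + β|1⟩, the Hadamard-basis coefficients are ⟨+|ψ⟩ = (α + β)/√2 and ⟨−|ψ⟩ = (α − β)/√2.
Here α = 0.3001, β = 0.9539: (α + β)/√2 = 0.8867, (α − β)/√2 = -0.4623.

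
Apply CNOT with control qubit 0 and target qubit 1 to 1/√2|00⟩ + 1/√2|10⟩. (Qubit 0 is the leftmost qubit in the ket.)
1/√2|00⟩ + 1/√2|11⟩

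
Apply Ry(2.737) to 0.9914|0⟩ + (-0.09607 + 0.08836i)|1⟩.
(0.2933 - 0.08656i)|0⟩ + (0.9519 + 0.01775i)|1⟩

Ry(2.737) = [[cos(θ/2), −sin(θ/2)], [sin(θ/2), cos(θ/2)]]; θ = 2.737, cos(θ/2) ≈ 0.200919, sin(θ/2) ≈ 0.979608.
With a = amp(|0⟩) = 0.9914 and b = amp(|1⟩) = (-0.09607 + 0.08836i):
new amp(|0⟩) = (0.200919)·a + (-0.979608)·b = (0.2933 - 0.08656i)
new amp(|1⟩) = (0.979608)·a + (0.200919)·b = (0.9519 + 0.01775i)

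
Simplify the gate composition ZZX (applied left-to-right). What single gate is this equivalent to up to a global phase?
X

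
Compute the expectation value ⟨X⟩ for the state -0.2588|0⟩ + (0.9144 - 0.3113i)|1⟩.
-0.4733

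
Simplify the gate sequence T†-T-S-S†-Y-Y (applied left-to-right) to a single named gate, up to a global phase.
I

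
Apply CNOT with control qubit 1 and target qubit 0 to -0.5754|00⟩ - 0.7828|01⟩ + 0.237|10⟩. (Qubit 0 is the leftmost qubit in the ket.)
-0.5754|00⟩ + 0.237|10⟩ - 0.7828|11⟩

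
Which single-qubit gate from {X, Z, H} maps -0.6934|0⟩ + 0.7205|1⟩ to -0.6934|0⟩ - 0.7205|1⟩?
Z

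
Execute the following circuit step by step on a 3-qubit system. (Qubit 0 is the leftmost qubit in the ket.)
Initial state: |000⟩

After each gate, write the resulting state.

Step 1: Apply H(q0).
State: 1/√2|000⟩ + 1/√2|100⟩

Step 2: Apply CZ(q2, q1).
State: 1/√2|000⟩ + 1/√2|100⟩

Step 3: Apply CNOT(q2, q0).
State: 1/√2|000⟩ + 1/√2|100⟩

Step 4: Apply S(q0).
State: 1/√2|000⟩ + (1/√2)i|100⟩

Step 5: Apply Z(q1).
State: 1/√2|000⟩ + (1/√2)i|100⟩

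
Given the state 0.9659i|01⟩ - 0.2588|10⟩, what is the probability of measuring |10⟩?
0.06698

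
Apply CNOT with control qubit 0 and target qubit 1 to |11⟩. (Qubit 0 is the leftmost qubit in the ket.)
|10⟩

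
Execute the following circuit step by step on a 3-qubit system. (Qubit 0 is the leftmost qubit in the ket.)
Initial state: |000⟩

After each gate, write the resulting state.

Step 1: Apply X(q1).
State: |010⟩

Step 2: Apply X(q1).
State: |000⟩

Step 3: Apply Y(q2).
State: i|001⟩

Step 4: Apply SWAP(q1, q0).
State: i|001⟩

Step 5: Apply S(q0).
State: i|001⟩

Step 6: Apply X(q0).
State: i|101⟩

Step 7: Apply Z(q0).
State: -i|101⟩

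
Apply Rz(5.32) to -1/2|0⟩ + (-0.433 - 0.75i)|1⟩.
(0.4431 + 0.2316i)|0⟩ + (0.7311 + 0.4641i)|1⟩

Rz(5.32) = [[e^(−iθ/2), 0], [0, e^(iθ/2)]] with e^(±iθ/2) = cos(θ/2) ± i·sin(θ/2); θ = 5.32, cos(θ/2) ≈ -0.886258, sin(θ/2) ≈ 0.463191.
With a = amp(|0⟩) = -1/2 and b = amp(|1⟩) = (-0.433 - 0.75i):
new amp(|0⟩) = (-0.886258 - 0.463191i)·a = (0.4431 + 0.2316i)
new amp(|1⟩) = (-0.886258 + 0.463191i)·b = (0.7311 + 0.4641i)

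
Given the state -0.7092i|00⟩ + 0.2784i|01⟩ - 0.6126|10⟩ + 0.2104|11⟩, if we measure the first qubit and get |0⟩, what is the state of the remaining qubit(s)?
-0.9308i|0⟩ + 0.3654i|1⟩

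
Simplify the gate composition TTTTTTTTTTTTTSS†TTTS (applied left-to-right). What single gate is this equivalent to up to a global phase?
S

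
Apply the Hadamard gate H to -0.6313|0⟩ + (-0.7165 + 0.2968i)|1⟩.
(-0.953 + 0.2099i)|0⟩ + (0.06025 - 0.2099i)|1⟩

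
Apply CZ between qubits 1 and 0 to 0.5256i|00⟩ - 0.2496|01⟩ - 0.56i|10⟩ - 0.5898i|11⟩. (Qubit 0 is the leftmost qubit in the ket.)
0.5256i|00⟩ - 0.2496|01⟩ - 0.56i|10⟩ + 0.5898i|11⟩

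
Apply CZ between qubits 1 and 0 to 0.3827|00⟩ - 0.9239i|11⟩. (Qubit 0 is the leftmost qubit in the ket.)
0.3827|00⟩ + 0.9239i|11⟩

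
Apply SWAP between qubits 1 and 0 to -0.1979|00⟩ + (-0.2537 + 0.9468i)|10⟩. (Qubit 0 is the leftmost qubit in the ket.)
-0.1979|00⟩ + (-0.2537 + 0.9468i)|01⟩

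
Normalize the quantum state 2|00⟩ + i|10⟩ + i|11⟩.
0.8165|00⟩ + (1/√6)i|10⟩ + (1/√6)i|11⟩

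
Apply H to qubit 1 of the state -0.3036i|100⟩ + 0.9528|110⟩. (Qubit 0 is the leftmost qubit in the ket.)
(0.6737 - 0.2147i)|100⟩ + (-0.6737 - 0.2147i)|110⟩

H on qubit 1 mixes each pair of kets that differ only in qubit 1: amplitudes (a, b) of (|…0…⟩, |…1…⟩) become ((a + b)/√2, (a − b)/√2). Kets absent from the input have amplitude 0.
(|100⟩, |110⟩): (a, b) = (-0.3036i, 0.9528) → ((0.6737 - 0.2147i), (-0.6737 - 0.2147i))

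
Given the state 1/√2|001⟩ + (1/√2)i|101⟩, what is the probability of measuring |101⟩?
1/2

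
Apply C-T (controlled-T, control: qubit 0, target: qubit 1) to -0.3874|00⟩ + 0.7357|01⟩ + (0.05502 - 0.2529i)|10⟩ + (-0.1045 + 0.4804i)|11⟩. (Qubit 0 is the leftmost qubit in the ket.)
-0.3874|00⟩ + 0.7357|01⟩ + (0.05502 - 0.2529i)|10⟩ + (-0.4136 + 0.2658i)|11⟩

C-T leaves the control-|0⟩ kets |00⟩, |01⟩ unchanged and applies T to qubit 1 on the control-|1⟩ pair (|10⟩, |11⟩).
T = [[1, 0], [0, (1/√2 + (1/√2)i)]].
With a = amp(|10⟩) = (0.05502 - 0.2529i) and b = amp(|11⟩) = (-0.1045 + 0.4804i):
new amp(|10⟩) = (1)·a = (0.05502 - 0.2529i)
new amp(|11⟩) = (1/√2 + (1/√2)i)·b = (-0.4136 + 0.2658i)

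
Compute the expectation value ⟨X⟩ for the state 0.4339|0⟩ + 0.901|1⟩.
0.7819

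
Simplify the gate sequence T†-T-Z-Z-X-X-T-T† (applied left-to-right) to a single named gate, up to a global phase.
I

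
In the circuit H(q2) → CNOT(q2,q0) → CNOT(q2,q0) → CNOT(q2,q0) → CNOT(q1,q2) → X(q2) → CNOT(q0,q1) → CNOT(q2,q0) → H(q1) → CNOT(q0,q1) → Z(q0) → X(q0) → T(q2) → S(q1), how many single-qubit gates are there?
7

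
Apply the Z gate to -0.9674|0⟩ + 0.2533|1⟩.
-0.9674|0⟩ - 0.2533|1⟩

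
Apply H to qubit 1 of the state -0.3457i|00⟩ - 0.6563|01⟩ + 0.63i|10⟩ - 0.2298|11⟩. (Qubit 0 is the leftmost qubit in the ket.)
(-0.4641 - 0.2444i)|00⟩ + (0.4641 - 0.2444i)|01⟩ + (-0.1625 + 0.4455i)|10⟩ + (0.1625 + 0.4455i)|11⟩

H on qubit 1 mixes each pair of kets that differ only in qubit 1: amplitudes (a, b) of (|…0…⟩, |…1…⟩) become ((a + b)/√2, (a − b)/√2). Kets absent from the input have amplitude 0.
(|00⟩, |01⟩): (a, b) = (-0.3457i, -0.6563) → ((-0.4641 - 0.2444i), (0.4641 - 0.2444i))
(|10⟩, |11⟩): (a, b) = (0.63i, -0.2298) → ((-0.1625 + 0.4455i), (0.1625 + 0.4455i))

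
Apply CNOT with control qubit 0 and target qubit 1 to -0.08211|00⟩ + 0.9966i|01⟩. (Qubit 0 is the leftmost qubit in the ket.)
-0.08211|00⟩ + 0.9966i|01⟩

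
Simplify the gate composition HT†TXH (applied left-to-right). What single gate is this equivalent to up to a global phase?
Z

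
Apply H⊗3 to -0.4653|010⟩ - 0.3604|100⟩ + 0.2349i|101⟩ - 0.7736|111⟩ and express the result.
(-0.5654 + 0.08305i)|000⟩ + (-0.01842 - 0.08305i)|001⟩ + (0.3106 + 0.08305i)|010⟩ + (-0.2364 - 0.08305i)|011⟩ + (0.2364 - 0.08305i)|100⟩ + (-0.3106 + 0.08305i)|101⟩ + (0.01842 - 0.08305i)|110⟩ + (0.5654 + 0.08305i)|111⟩

H⊗3 gives amp(|y⟩) = (1/2√2) Σ_x (−1)^(x·y) amp(|x⟩), where x·y is the number of positions in which both x and y have a 1.
|000⟩: (-0.4653 - 0.3604 + 0.2349i - 0.7736)/(2√2) = (-0.5654 + 0.08305i)
|001⟩: (-0.4653 - 0.3604 - 0.2349i + 0.7736)/(2√2) = (-0.01842 - 0.08305i)
|010⟩: (0.4653 - 0.3604 + 0.2349i + 0.7736)/(2√2) = (0.3106 + 0.08305i)
|011⟩: (0.4653 - 0.3604 - 0.2349i - 0.7736)/(2√2) = (-0.2364 - 0.08305i)
|100⟩: (-0.4653 + 0.3604 - 0.2349i + 0.7736)/(2√2) = (0.2364 - 0.08305i)
|101⟩: (-0.4653 + 0.3604 + 0.2349i - 0.7736)/(2√2) = (-0.3106 + 0.08305i)
|110⟩: (0.4653 + 0.3604 - 0.2349i - 0.7736)/(2√2) = (0.01842 - 0.08305i)
|111⟩: (0.4653 + 0.3604 + 0.2349i + 0.7736)/(2√2) = (0.5654 + 0.08305i)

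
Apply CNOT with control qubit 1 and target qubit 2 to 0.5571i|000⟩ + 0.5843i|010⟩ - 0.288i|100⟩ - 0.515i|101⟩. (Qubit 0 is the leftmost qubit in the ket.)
0.5571i|000⟩ + 0.5843i|011⟩ - 0.288i|100⟩ - 0.515i|101⟩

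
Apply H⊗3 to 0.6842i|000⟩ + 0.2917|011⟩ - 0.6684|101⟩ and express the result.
(-0.1332 + 0.2419i)|000⟩ + (0.1332 + 0.2419i)|001⟩ + (-0.3394 + 0.2419i)|010⟩ + (0.3394 + 0.2419i)|011⟩ + (0.3394 + 0.2419i)|100⟩ + (-0.3394 + 0.2419i)|101⟩ + (0.1332 + 0.2419i)|110⟩ + (-0.1332 + 0.2419i)|111⟩

H⊗3 gives amp(|y⟩) = (1/2√2) Σ_x (−1)^(x·y) amp(|x⟩), where x·y is the number of positions in which both x and y have a 1.
|000⟩: (0.6842i + 0.2917 - 0.6684)/(2√2) = (-0.1332 + 0.2419i)
|001⟩: (0.6842i - 0.2917 + 0.6684)/(2√2) = (0.1332 + 0.2419i)
|010⟩: (0.6842i - 0.2917 - 0.6684)/(2√2) = (-0.3394 + 0.2419i)
|011⟩: (0.6842i + 0.2917 + 0.6684)/(2√2) = (0.3394 + 0.2419i)
|100⟩: (0.6842i + 0.2917 + 0.6684)/(2√2) = (0.3394 + 0.2419i)
|101⟩: (0.6842i - 0.2917 - 0.6684)/(2√2) = (-0.3394 + 0.2419i)
|110⟩: (0.6842i - 0.2917 + 0.6684)/(2√2) = (0.1332 + 0.2419i)
|111⟩: (0.6842i + 0.2917 - 0.6684)/(2√2) = (-0.1332 + 0.2419i)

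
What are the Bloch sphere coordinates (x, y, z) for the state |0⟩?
(0, 0, 1)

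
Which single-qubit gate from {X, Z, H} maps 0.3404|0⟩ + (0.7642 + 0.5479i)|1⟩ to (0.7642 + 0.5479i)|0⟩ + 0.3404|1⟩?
X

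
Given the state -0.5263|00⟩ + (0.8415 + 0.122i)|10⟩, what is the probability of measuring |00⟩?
0.277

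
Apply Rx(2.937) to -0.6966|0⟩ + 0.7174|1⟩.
(-0.07114 - 0.7136i)|0⟩ + (0.07326 + 0.693i)|1⟩

Rx(2.937) = [[cos(θ/2), −i·sin(θ/2)], [−i·sin(θ/2), cos(θ/2)]]; θ = 2.937, cos(θ/2) ≈ 0.102118, sin(θ/2) ≈ 0.994772.
With a = amp(|0⟩) = -0.6966 and b = amp(|1⟩) = 0.7174:
new amp(|0⟩) = (0.102118)·a + (-0.994772i)·b = (-0.07114 - 0.7136i)
new amp(|1⟩) = (-0.994772i)·a + (0.102118)·b = (0.07326 + 0.693i)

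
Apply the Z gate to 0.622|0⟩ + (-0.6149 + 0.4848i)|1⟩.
0.622|0⟩ + (0.6149 - 0.4848i)|1⟩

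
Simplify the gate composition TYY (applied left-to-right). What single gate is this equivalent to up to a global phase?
T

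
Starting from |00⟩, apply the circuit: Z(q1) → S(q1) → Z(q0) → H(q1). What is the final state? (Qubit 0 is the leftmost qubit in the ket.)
1/√2|00⟩ + 1/√2|01⟩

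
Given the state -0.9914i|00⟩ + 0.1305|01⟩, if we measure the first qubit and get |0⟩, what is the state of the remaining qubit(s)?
-0.9914i|0⟩ + 0.1305|1⟩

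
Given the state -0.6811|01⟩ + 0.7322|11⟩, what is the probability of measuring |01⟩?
0.4639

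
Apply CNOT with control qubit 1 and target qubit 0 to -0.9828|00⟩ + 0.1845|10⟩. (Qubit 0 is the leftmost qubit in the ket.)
-0.9828|00⟩ + 0.1845|10⟩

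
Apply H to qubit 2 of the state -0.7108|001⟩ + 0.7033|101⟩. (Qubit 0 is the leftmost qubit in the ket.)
-0.5026|000⟩ + 0.5026|001⟩ + 0.4973|100⟩ - 0.4973|101⟩

H on qubit 2 mixes each pair of kets that differ only in qubit 2: amplitudes (a, b) of (|…0…⟩, |…1…⟩) become ((a + b)/√2, (a − b)/√2). Kets absent from the input have amplitude 0.
(|000⟩, |001⟩): (a, b) = (0, -0.7108) → (-0.5026, 0.5026)
(|100⟩, |101⟩): (a, b) = (0, 0.7033) → (0.4973, -0.4973)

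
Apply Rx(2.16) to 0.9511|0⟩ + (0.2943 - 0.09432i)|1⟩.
(0.3651 - 0.2596i)|0⟩ + (0.1387 - 0.8833i)|1⟩

Rx(2.16) = [[cos(θ/2), −i·sin(θ/2)], [−i·sin(θ/2), cos(θ/2)]]; θ = 2.16, cos(θ/2) ≈ 0.471328, sin(θ/2) ≈ 0.881958.
With a = amp(|0⟩) = 0.9511 and b = amp(|1⟩) = (0.2943 - 0.09432i):
new amp(|0⟩) = (0.471328)·a + (-0.881958i)·b = (0.3651 - 0.2596i)
new amp(|1⟩) = (-0.881958i)·a + (0.471328)·b = (0.1387 - 0.8833i)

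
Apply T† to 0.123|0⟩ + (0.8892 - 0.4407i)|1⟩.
0.123|0⟩ + (0.3171 - 0.9404i)|1⟩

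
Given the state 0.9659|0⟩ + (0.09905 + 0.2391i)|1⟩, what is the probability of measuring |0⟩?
0.933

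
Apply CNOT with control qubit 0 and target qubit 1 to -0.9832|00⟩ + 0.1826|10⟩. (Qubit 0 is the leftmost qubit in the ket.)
-0.9832|00⟩ + 0.1826|11⟩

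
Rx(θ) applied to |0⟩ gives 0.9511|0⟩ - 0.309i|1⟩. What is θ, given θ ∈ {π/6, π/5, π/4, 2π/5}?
π/5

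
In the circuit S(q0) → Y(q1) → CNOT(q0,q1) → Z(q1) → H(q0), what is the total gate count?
5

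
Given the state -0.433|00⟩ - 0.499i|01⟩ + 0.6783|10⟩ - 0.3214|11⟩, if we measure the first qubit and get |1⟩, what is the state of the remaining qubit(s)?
0.9037|0⟩ - 0.4282|1⟩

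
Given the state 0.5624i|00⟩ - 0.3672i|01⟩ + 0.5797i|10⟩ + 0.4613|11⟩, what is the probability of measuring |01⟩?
0.1348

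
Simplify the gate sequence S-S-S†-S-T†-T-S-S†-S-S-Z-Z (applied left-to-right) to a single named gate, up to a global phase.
I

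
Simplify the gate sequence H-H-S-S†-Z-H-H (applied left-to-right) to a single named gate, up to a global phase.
Z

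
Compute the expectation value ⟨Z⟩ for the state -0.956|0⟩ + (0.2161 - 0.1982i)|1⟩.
0.828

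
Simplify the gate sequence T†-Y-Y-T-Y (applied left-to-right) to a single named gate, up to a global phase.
Y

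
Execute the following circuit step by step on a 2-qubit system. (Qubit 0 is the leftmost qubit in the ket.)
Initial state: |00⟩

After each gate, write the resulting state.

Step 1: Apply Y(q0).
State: i|10⟩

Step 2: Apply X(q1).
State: i|11⟩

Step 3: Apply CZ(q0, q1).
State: -i|11⟩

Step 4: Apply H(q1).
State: -(1/√2)i|10⟩ + (1/√2)i|11⟩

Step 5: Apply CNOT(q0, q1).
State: (1/√2)i|10⟩ - (1/√2)i|11⟩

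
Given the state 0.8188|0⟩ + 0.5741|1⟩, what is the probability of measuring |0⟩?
0.6704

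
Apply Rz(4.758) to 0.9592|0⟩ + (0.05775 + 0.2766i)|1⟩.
(-0.6935 - 0.6626i)|0⟩ + (-0.2328 - 0.1601i)|1⟩

Rz(4.758) = [[e^(−iθ/2), 0], [0, e^(iθ/2)]] with e^(±iθ/2) = cos(θ/2) ± i·sin(θ/2); θ = 4.758, cos(θ/2) ≈ -0.723047, sin(θ/2) ≈ 0.690798.
With a = amp(|0⟩) = 0.9592 and b = amp(|1⟩) = (0.05775 + 0.2766i):
new amp(|0⟩) = (-0.723047 - 0.690798i)·a = (-0.6935 - 0.6626i)
new amp(|1⟩) = (-0.723047 + 0.690798i)·b = (-0.2328 - 0.1601i)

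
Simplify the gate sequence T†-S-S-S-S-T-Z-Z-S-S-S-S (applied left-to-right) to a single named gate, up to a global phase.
I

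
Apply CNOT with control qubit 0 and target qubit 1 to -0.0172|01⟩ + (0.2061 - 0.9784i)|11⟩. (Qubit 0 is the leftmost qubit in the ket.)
-0.0172|01⟩ + (0.2061 - 0.9784i)|10⟩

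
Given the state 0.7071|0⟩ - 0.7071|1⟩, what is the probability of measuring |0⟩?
0.5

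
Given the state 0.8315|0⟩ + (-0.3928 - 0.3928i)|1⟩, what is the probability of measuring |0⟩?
0.6914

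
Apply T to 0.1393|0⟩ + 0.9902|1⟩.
0.1393|0⟩ + (0.7002 + 0.7002i)|1⟩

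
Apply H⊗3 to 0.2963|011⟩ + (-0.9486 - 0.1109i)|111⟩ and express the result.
(-0.2306 - 0.03921i)|000⟩ + (0.2306 + 0.03921i)|001⟩ + (0.2306 + 0.03921i)|010⟩ + (-0.2306 - 0.03921i)|011⟩ + (0.4401 + 0.03921i)|100⟩ + (-0.4401 - 0.03921i)|101⟩ + (-0.4401 - 0.03921i)|110⟩ + (0.4401 + 0.03921i)|111⟩

H⊗3 gives amp(|y⟩) = (1/2√2) Σ_x (−1)^(x·y) amp(|x⟩), where x·y is the number of positions in which both x and y have a 1.
|000⟩: (0.2963 + (-0.9486 - 0.1109i))/(2√2) = (-0.2306 - 0.03921i)
|001⟩: (-0.2963 - (-0.9486 - 0.1109i))/(2√2) = (0.2306 + 0.03921i)
|010⟩: (-0.2963 - (-0.9486 - 0.1109i))/(2√2) = (0.2306 + 0.03921i)
|011⟩: (0.2963 + (-0.9486 - 0.1109i))/(2√2) = (-0.2306 - 0.03921i)
|100⟩: (0.2963 - (-0.9486 - 0.1109i))/(2√2) = (0.4401 + 0.03921i)
|101⟩: (-0.2963 + (-0.9486 - 0.1109i))/(2√2) = (-0.4401 - 0.03921i)
|110⟩: (-0.2963 + (-0.9486 - 0.1109i))/(2√2) = (-0.4401 - 0.03921i)
|111⟩: (0.2963 - (-0.9486 - 0.1109i))/(2√2) = (0.4401 + 0.03921i)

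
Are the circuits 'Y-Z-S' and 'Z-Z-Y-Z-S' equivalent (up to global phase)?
Yes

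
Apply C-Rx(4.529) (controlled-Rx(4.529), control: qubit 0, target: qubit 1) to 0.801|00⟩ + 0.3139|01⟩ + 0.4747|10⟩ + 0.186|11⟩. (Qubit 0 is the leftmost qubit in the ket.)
0.801|00⟩ + 0.3139|01⟩ + (-0.3035 - 0.143i)|10⟩ + (-0.1189 - 0.365i)|11⟩

C-Rx(4.529) leaves the control-|0⟩ kets |00⟩, |01⟩ unchanged and applies Rx(4.529) to qubit 1 on the control-|1⟩ pair (|10⟩, |11⟩).
Rx(4.529) = [[cos(θ/2), −i·sin(θ/2)], [−i·sin(θ/2), cos(θ/2)]]; θ = 4.529, cos(θ/2) ≈ -0.639389, sin(θ/2) ≈ 0.768883.
With a = amp(|10⟩) = 0.4747 and b = amp(|11⟩) = 0.186:
new amp(|10⟩) = (-0.639389)·a + (-0.768883i)·b = (-0.3035 - 0.143i)
new amp(|11⟩) = (-0.768883i)·a + (-0.639389)·b = (-0.1189 - 0.365i)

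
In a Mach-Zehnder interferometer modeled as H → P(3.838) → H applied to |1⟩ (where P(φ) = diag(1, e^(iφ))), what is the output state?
(0.8836 + 0.3207i)|0⟩ + (0.1164 - 0.3207i)|1⟩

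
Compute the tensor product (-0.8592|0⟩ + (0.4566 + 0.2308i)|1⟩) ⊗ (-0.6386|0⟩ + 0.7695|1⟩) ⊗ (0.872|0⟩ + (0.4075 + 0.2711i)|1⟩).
0.4785|000⟩ + (0.2236 + 0.1487i)|001⟩ - 0.5765|010⟩ + (-0.2694 - 0.1792i)|011⟩ + (-0.2543 - 0.1285i)|100⟩ + (-0.07886 - 0.1391i)|101⟩ + (0.3064 + 0.1549i)|110⟩ + (0.09503 + 0.1676i)|111⟩

amp(|b₁b₂…⟩) = product of the factor amplitudes for bits b₁, b₂, …; only kets whose every factor amplitude is nonzero survive.
|000⟩: (-0.8592)(-0.6386)(0.872) = 0.4785
|001⟩: (-0.8592)(-0.6386)(0.4075 + 0.2711i) = (0.2236 + 0.1487i)
|010⟩: (-0.8592)(0.7695)(0.872) = -0.5765
|011⟩: (-0.8592)(0.7695)(0.4075 + 0.2711i) = (-0.2694 - 0.1792i)
|100⟩: (0.4566 + 0.2308i)(-0.6386)(0.872) = (-0.2543 - 0.1285i)
|101⟩: (0.4566 + 0.2308i)(-0.6386)(0.4075 + 0.2711i) = (-0.07886 - 0.1391i)
|110⟩: (0.4566 + 0.2308i)(0.7695)(0.872) = (0.3064 + 0.1549i)
|111⟩: (0.4566 + 0.2308i)(0.7695)(0.4075 + 0.2711i) = (0.09503 + 0.1676i)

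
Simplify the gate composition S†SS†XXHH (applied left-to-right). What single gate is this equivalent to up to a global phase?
S†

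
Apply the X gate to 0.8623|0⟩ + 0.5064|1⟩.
0.5064|0⟩ + 0.8623|1⟩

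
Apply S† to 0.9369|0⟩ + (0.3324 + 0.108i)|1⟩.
0.9369|0⟩ + (0.108 - 0.3324i)|1⟩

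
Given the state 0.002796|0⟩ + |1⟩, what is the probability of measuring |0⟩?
0.000007818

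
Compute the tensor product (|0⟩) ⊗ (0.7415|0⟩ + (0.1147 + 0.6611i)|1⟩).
0.7415|00⟩ + (0.1147 + 0.6611i)|01⟩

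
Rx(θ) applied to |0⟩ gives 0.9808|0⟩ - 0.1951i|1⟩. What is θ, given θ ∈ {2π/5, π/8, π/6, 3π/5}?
π/8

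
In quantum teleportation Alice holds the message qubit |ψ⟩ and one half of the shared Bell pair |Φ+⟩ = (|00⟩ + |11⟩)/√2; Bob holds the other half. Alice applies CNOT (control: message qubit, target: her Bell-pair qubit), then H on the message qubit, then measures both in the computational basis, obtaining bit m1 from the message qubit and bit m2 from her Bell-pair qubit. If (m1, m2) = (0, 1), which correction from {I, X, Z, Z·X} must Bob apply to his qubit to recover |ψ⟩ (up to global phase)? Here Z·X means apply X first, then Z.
X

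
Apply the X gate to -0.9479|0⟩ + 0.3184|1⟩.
0.3184|0⟩ - 0.9479|1⟩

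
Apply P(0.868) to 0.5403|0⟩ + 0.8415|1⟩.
0.5403|0⟩ + (0.5439 + 0.6421i)|1⟩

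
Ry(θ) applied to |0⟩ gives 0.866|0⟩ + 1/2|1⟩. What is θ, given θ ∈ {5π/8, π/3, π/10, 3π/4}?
π/3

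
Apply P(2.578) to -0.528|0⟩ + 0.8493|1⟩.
-0.528|0⟩ + (-0.7179 + 0.4537i)|1⟩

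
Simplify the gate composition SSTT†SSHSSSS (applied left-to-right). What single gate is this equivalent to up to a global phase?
H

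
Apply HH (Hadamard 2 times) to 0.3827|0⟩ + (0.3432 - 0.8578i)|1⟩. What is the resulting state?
0.3827|0⟩ + (0.3432 - 0.8578i)|1⟩

H² = I, so an even number of Hadamards cancels: H^2 = I and the state is unchanged.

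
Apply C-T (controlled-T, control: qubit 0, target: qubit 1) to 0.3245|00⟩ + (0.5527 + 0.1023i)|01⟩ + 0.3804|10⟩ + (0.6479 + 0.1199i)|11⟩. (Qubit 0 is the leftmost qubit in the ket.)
0.3245|00⟩ + (0.5527 + 0.1023i)|01⟩ + 0.3804|10⟩ + (0.3734 + 0.5429i)|11⟩

C-T leaves the control-|0⟩ kets |00⟩, |01⟩ unchanged and applies T to qubit 1 on the control-|1⟩ pair (|10⟩, |11⟩).
T = [[1, 0], [0, (1/√2 + (1/√2)i)]].
With a = amp(|10⟩) = 0.3804 and b = amp(|11⟩) = (0.6479 + 0.1199i):
new amp(|10⟩) = (1)·a = 0.3804
new amp(|11⟩) = (1/√2 + (1/√2)i)·b = (0.3734 + 0.5429i)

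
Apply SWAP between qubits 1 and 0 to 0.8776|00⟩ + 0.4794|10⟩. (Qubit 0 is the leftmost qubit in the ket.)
0.8776|00⟩ + 0.4794|01⟩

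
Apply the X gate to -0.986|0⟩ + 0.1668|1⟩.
0.1668|0⟩ - 0.986|1⟩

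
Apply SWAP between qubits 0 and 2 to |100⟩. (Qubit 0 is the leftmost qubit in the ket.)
|001⟩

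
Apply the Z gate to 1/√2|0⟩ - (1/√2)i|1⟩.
1/√2|0⟩ + (1/√2)i|1⟩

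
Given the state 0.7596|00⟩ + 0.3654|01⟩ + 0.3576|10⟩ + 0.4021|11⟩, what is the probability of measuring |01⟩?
0.1335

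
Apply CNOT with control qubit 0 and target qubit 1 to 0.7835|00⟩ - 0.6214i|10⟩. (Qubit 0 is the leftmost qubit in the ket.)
0.7835|00⟩ - 0.6214i|11⟩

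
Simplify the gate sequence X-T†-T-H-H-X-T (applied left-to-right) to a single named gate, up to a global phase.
T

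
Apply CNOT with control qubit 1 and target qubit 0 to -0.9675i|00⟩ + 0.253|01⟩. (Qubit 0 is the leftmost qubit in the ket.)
-0.9675i|00⟩ + 0.253|11⟩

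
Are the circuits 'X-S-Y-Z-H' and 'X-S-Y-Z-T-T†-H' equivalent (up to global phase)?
Yes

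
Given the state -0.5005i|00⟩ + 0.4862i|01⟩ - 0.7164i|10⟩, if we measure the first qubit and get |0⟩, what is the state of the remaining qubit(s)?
-0.7173i|0⟩ + 0.6968i|1⟩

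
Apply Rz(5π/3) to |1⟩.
(-0.866 + (1/2)i)|1⟩

Rz(5π/3) = [[e^(−iθ/2), 0], [0, e^(iθ/2)]] with e^(±iθ/2) = cos(θ/2) ± i·sin(θ/2); θ = 5π/3, cos(θ/2) ≈ -0.866025, sin(θ/2) ≈ 0.5.
With a = amp(|0⟩) = 0 and b = amp(|1⟩) = 1:
new amp(|0⟩) = (-0.866025 - 0.5i)·a = 0
new amp(|1⟩) = (-0.866025 + 0.5i)·b = (-0.866 + (1/2)i)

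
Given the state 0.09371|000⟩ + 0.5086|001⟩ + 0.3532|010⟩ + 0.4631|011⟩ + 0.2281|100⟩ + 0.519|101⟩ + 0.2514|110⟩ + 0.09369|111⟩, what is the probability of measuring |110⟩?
0.0632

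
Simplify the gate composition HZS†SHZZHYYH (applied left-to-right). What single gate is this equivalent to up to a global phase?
X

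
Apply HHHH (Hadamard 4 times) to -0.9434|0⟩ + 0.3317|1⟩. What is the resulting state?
-0.9434|0⟩ + 0.3317|1⟩

H² = I, so an even number of Hadamards cancels: H^4 = I and the state is unchanged.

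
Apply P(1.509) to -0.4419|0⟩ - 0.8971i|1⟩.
-0.4419|0⟩ + (0.8954 - 0.0554i)|1⟩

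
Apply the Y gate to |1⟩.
-i|0⟩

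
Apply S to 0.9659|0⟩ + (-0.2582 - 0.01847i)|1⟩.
0.9659|0⟩ + (0.01847 - 0.2582i)|1⟩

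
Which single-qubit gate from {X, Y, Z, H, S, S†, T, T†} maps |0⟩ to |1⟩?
X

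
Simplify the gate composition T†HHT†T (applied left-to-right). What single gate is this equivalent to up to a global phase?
T†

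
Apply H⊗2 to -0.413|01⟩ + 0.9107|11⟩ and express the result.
0.2489|00⟩ - 0.2489|01⟩ - 0.6619|10⟩ + 0.6619|11⟩

H⊗2 gives amp(|y⟩) = (1/2) Σ_x (−1)^(x·y) amp(|x⟩), where x·y is the number of positions in which both x and y have a 1.
|00⟩: (-0.413 + 0.9107)/2 = 0.2489
|01⟩: (0.413 - 0.9107)/2 = -0.2489
|10⟩: (-0.413 - 0.9107)/2 = -0.6619
|11⟩: (0.413 + 0.9107)/2 = 0.6619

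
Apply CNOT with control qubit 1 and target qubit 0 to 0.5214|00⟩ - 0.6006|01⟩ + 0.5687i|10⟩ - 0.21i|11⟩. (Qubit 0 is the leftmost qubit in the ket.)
0.5214|00⟩ - 0.21i|01⟩ + 0.5687i|10⟩ - 0.6006|11⟩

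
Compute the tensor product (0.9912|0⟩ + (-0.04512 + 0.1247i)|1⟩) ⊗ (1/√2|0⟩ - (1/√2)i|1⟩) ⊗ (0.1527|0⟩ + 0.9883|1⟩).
0.107|000⟩ + 0.6927|001⟩ - 0.107i|010⟩ - 0.6927i|011⟩ + (-0.004872 + 0.01346i)|100⟩ + (-0.03153 + 0.08714i)|101⟩ + (0.01346 + 0.004872i)|110⟩ + (0.08714 + 0.03153i)|111⟩

amp(|b₁b₂…⟩) = product of the factor amplitudes for bits b₁, b₂, …; only kets whose every factor amplitude is nonzero survive.
|000⟩: (0.9912)(1/√2)(0.1527) = 0.107
|001⟩: (0.9912)(1/√2)(0.9883) = 0.6927
|010⟩: (0.9912)(-(1/√2)i)(0.1527) = -0.107i
|011⟩: (0.9912)(-(1/√2)i)(0.9883) = -0.6927i
|100⟩: (-0.04512 + 0.1247i)(1/√2)(0.1527) = (-0.004872 + 0.01346i)
|101⟩: (-0.04512 + 0.1247i)(1/√2)(0.9883) = (-0.03153 + 0.08714i)
|110⟩: (-0.04512 + 0.1247i)(-(1/√2)i)(0.1527) = (0.01346 + 0.004872i)
|111⟩: (-0.04512 + 0.1247i)(-(1/√2)i)(0.9883) = (0.08714 + 0.03153i)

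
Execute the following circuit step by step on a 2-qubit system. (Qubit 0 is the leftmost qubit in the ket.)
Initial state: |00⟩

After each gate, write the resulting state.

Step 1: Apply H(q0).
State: 1/√2|00⟩ + 1/√2|10⟩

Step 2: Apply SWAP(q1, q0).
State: 1/√2|00⟩ + 1/√2|01⟩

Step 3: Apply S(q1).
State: 1/√2|00⟩ + (1/√2)i|01⟩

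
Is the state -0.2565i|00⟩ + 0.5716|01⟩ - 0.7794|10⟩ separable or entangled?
Entangled

Writing the state as a|00⟩ + b|01⟩ + c|10⟩ + d|11⟩, it is a product state iff ad − bc = 0.
Here (a, b, c, d) = (-0.2565i, 0.5716, -0.7794, 0): ad − bc = (-0.2565i)(0) − (0.5716)(-0.7794) = 0.4455 ≠ 0, so the state is entangled.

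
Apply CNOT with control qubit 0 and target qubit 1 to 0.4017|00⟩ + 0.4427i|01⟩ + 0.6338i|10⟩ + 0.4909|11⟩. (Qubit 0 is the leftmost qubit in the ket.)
0.4017|00⟩ + 0.4427i|01⟩ + 0.4909|10⟩ + 0.6338i|11⟩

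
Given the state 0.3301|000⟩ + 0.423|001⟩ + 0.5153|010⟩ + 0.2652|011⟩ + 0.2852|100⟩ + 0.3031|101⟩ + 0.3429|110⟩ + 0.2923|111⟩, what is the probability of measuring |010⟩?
0.2655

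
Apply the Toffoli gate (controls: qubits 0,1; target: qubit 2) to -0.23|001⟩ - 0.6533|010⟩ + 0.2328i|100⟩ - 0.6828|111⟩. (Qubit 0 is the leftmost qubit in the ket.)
-0.23|001⟩ - 0.6533|010⟩ + 0.2328i|100⟩ - 0.6828|110⟩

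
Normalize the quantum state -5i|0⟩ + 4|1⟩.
-0.7809i|0⟩ + 0.6247|1⟩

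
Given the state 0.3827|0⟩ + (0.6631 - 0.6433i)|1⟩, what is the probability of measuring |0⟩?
0.1465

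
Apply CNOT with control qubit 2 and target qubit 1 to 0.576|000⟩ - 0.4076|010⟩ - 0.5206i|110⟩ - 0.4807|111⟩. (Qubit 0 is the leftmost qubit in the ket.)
0.576|000⟩ - 0.4076|010⟩ - 0.4807|101⟩ - 0.5206i|110⟩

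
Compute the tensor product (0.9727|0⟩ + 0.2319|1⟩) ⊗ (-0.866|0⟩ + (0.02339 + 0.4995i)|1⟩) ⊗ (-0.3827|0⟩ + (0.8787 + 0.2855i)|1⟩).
0.3224|000⟩ + (-0.7402 - 0.2405i)|001⟩ + (-0.008707 - 0.1859i)|010⟩ + (-0.1187 + 0.4334i)|011⟩ + 0.07686|100⟩ + (-0.1765 - 0.05734i)|101⟩ + (-0.002076 - 0.04433i)|110⟩ + (-0.0283 + 0.1033i)|111⟩

amp(|b₁b₂…⟩) = product of the factor amplitudes for bits b₁, b₂, …; only kets whose every factor amplitude is nonzero survive.
|000⟩: (0.9727)(-0.866)(-0.3827) = 0.3224
|001⟩: (0.9727)(-0.866)(0.8787 + 0.2855i) = (-0.7402 - 0.2405i)
|010⟩: (0.9727)(0.02339 + 0.4995i)(-0.3827) = (-0.008707 - 0.1859i)
|011⟩: (0.9727)(0.02339 + 0.4995i)(0.8787 + 0.2855i) = (-0.1187 + 0.4334i)
|100⟩: (0.2319)(-0.866)(-0.3827) = 0.07686
|101⟩: (0.2319)(-0.866)(0.8787 + 0.2855i) = (-0.1765 - 0.05734i)
|110⟩: (0.2319)(0.02339 + 0.4995i)(-0.3827) = (-0.002076 - 0.04433i)
|111⟩: (0.2319)(0.02339 + 0.4995i)(0.8787 + 0.2855i) = (-0.0283 + 0.1033i)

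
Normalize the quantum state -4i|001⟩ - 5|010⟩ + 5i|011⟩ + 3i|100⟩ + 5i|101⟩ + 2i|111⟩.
-0.3922i|001⟩ - 0.4903|010⟩ + 0.4903i|011⟩ + 0.2942i|100⟩ + 0.4903i|101⟩ + 0.1961i|111⟩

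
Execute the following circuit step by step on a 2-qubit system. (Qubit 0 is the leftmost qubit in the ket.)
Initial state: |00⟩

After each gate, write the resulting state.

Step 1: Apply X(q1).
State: |01⟩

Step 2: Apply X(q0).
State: |11⟩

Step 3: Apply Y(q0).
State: -i|01⟩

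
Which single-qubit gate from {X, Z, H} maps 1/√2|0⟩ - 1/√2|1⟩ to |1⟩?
H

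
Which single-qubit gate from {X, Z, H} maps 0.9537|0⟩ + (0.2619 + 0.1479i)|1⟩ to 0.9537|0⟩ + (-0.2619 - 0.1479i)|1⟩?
Z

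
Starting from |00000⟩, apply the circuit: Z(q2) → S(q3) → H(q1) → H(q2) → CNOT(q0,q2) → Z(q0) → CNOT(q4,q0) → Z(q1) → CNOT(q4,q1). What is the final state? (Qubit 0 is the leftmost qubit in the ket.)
1/2|00000⟩ + 1/2|00100⟩ - 1/2|01000⟩ - 1/2|01100⟩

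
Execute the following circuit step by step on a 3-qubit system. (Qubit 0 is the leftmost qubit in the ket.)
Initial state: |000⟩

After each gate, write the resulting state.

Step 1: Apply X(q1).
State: |010⟩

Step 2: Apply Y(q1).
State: -i|000⟩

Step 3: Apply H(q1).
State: -(1/√2)i|000⟩ - (1/√2)i|010⟩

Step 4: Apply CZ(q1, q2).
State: -(1/√2)i|000⟩ - (1/√2)i|010⟩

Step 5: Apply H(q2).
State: -(1/2)i|000⟩ - (1/2)i|001⟩ - (1/2)i|010⟩ - (1/2)i|011⟩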